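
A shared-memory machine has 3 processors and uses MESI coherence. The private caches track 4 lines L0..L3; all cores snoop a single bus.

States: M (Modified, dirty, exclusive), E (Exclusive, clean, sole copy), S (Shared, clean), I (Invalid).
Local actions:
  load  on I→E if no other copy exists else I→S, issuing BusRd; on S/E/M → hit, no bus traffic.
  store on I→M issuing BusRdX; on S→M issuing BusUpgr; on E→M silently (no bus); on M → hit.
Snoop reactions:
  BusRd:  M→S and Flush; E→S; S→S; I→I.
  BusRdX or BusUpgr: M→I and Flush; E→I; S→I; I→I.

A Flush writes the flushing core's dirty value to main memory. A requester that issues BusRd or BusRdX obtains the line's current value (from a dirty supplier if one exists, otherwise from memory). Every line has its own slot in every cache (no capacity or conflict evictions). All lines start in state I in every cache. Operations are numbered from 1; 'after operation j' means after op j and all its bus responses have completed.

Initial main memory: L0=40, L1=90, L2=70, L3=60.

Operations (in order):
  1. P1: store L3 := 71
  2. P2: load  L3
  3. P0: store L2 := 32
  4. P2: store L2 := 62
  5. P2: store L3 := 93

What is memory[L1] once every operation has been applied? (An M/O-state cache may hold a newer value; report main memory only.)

[1] P1: store L3 := 71 | P0:I, P1:M(71), P2:I | bus: BusRdX
[2] P2: load  L3 | P0:I, P1:S(71), P2:S(71) | bus: BusRd,Flush
[3] P0: store L2 := 32 | P0:M(32), P1:I, P2:I | bus: BusRdX
[4] P2: store L2 := 62 | P0:I, P1:I, P2:M(62) | bus: BusRdX,Flush
[5] P2: store L3 := 93 | P0:I, P1:I, P2:M(93) | bus: BusUpgr

memory[L1] = 90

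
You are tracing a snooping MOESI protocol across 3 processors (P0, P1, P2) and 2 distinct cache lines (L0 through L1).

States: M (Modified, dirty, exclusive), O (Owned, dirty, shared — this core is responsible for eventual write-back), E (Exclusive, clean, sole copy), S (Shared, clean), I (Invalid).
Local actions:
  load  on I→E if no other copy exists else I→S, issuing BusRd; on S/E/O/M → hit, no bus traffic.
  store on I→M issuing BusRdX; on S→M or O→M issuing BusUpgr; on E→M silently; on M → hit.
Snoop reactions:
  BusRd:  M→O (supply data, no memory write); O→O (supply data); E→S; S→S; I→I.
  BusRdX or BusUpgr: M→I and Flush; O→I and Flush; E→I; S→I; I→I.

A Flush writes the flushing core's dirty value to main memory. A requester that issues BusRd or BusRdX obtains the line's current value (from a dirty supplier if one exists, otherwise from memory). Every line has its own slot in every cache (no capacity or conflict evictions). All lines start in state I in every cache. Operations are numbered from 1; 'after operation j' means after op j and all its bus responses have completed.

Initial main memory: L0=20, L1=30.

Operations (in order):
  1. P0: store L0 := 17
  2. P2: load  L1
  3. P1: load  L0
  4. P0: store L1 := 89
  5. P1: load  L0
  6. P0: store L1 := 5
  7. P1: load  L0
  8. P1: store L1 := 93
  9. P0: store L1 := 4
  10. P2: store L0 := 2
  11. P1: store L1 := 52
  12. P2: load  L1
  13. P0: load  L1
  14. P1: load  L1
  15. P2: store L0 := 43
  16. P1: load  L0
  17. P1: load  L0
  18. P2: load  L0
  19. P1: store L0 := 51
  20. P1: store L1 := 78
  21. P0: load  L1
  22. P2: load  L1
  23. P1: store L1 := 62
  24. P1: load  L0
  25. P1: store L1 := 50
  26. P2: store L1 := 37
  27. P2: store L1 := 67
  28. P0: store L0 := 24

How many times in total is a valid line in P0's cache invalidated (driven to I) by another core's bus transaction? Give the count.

1. P0: store L0 := 17  bus=[BusRdX]  L0: P0=M P1=I P2=I  mem[L0]=20
2. P2: load  L1  bus=[BusRd]  L1: P0=I P1=I P2=E  mem[L1]=30
3. P1: load  L0  bus=[BusRd]  L0: P0=O P1=S P2=I  mem[L0]=20
4. P0: store L1 := 89  bus=[BusRdX]  L1: P0=M P1=I P2=I  mem[L1]=30
5. P1: load  L0  bus=[-]  L0: P0=O P1=S P2=I  mem[L0]=20
6. P0: store L1 := 5  bus=[-]  L1: P0=M P1=I P2=I  mem[L1]=30
7. P1: load  L0  bus=[-]  L0: P0=O P1=S P2=I  mem[L0]=20
8. P1: store L1 := 93  bus=[BusRdX,Flush]  L1: P0=I P1=M P2=I  mem[L1]=5
9. P0: store L1 := 4  bus=[BusRdX,Flush]  L1: P0=M P1=I P2=I  mem[L1]=93
10. P2: store L0 := 2  bus=[BusRdX,Flush]  L0: P0=I P1=I P2=M  mem[L0]=17
11. P1: store L1 := 52  bus=[BusRdX,Flush]  L1: P0=I P1=M P2=I  mem[L1]=4
12. P2: load  L1  bus=[BusRd]  L1: P0=I P1=O P2=S  mem[L1]=4
13. P0: load  L1  bus=[BusRd]  L1: P0=S P1=O P2=S  mem[L1]=4
14. P1: load  L1  bus=[-]  L1: P0=S P1=O P2=S  mem[L1]=4
15. P2: store L0 := 43  bus=[-]  L0: P0=I P1=I P2=M  mem[L0]=17
16. P1: load  L0  bus=[BusRd]  L0: P0=I P1=S P2=O  mem[L0]=17
17. P1: load  L0  bus=[-]  L0: P0=I P1=S P2=O  mem[L0]=17
18. P2: load  L0  bus=[-]  L0: P0=I P1=S P2=O  mem[L0]=17
19. P1: store L0 := 51  bus=[BusUpgr,Flush]  L0: P0=I P1=M P2=I  mem[L0]=43
20. P1: store L1 := 78  bus=[BusUpgr]  L1: P0=I P1=M P2=I  mem[L1]=4
21. P0: load  L1  bus=[BusRd]  L1: P0=S P1=O P2=I  mem[L1]=4
22. P2: load  L1  bus=[BusRd]  L1: P0=S P1=O P2=S  mem[L1]=4
23. P1: store L1 := 62  bus=[BusUpgr]  L1: P0=I P1=M P2=I  mem[L1]=4
24. P1: load  L0  bus=[-]  L0: P0=I P1=M P2=I  mem[L0]=43
25. P1: store L1 := 50  bus=[-]  L1: P0=I P1=M P2=I  mem[L1]=4
26. P2: store L1 := 37  bus=[BusRdX,Flush]  L1: P0=I P1=I P2=M  mem[L1]=50
27. P2: store L1 := 67  bus=[-]  L1: P0=I P1=I P2=M  mem[L1]=50
28. P0: store L0 := 24  bus=[BusRdX,Flush]  L0: P0=M P1=I P2=I  mem[L0]=51

invalidations = 5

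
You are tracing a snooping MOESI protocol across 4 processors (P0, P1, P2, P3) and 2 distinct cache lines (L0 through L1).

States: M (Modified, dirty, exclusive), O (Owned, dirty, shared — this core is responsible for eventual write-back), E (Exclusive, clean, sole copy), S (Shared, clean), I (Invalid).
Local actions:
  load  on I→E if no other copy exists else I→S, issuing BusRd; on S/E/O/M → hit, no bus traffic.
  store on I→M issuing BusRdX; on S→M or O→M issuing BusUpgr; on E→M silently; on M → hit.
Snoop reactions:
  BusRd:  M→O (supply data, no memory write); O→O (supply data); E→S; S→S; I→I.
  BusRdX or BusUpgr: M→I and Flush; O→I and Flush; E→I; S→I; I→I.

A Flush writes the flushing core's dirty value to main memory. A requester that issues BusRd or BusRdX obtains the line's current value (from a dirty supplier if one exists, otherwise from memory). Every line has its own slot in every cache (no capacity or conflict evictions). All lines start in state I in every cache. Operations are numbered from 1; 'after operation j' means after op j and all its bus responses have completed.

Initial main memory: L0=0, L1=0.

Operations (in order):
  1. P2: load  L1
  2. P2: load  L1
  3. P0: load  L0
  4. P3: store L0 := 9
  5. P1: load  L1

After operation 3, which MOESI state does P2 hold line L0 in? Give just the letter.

[1] P2: load  L1 | P0:I, P1:I, P2:E(0), P3:I | bus: BusRd
[2] P2: load  L1 | P0:I, P1:I, P2:E(0), P3:I | bus: none
[3] P0: load  L0 | P0:E(0), P1:I, P2:I, P3:I | bus: BusRd
[4] P3: store L0 := 9 | P0:I, P1:I, P2:I, P3:M(9) | bus: BusRdX
[5] P1: load  L1 | P0:I, P1:S(0), P2:S(0), P3:I | bus: BusRd

state = I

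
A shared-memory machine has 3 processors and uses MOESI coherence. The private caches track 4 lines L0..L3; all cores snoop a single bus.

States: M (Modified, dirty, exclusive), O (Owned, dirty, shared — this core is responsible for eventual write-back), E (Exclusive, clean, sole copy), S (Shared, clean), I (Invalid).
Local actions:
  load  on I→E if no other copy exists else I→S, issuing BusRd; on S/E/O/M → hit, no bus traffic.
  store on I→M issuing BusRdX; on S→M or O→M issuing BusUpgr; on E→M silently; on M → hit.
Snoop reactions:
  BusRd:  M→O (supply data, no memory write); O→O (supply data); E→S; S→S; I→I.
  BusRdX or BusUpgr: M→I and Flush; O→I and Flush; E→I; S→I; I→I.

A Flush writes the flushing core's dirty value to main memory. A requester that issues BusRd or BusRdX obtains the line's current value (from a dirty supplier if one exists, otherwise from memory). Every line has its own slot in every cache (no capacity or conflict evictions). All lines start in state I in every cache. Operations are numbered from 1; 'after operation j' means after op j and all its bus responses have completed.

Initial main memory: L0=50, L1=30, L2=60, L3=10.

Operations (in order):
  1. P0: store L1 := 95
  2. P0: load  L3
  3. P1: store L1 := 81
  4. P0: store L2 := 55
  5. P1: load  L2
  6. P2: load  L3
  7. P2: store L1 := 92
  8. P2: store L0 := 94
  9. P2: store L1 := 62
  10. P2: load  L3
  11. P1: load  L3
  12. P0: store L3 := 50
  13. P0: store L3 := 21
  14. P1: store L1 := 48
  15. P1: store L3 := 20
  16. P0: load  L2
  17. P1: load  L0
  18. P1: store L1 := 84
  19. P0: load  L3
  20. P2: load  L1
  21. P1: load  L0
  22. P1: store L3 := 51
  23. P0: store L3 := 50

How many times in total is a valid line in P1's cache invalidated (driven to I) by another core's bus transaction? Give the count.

  op1 P0: store L1 := 95 → M/I/I on L1; bus BusRdX; mem=30
  op2 P0: load  L3 → E/I/I on L3; bus BusRd; mem=10
  op3 P1: store L1 := 81 → I/M/I on L1; bus BusRdX Flush; mem=95
  op4 P0: store L2 := 55 → M/I/I on L2; bus BusRdX; mem=60
  op5 P1: load  L2 → O/S/I on L2; bus BusRd; mem=60
  op6 P2: load  L3 → S/I/S on L3; bus BusRd; mem=10
  op7 P2: store L1 := 92 → I/I/M on L1; bus BusRdX Flush; mem=81
  op8 P2: store L0 := 94 → I/I/M on L0; bus BusRdX; mem=50
  op9 P2: store L1 := 62 → I/I/M on L1; bus (none); mem=81
  op10 P2: load  L3 → S/I/S on L3; bus (none); mem=10
  op11 P1: load  L3 → S/S/S on L3; bus BusRd; mem=10
  op12 P0: store L3 := 50 → M/I/I on L3; bus BusUpgr; mem=10
  op13 P0: store L3 := 21 → M/I/I on L3; bus (none); mem=10
  op14 P1: store L1 := 48 → I/M/I on L1; bus BusRdX Flush; mem=62
  op15 P1: store L3 := 20 → I/M/I on L3; bus BusRdX Flush; mem=21
  op16 P0: load  L2 → O/S/I on L2; bus (none); mem=60
  op17 P1: load  L0 → I/S/O on L0; bus BusRd; mem=50
  op18 P1: store L1 := 84 → I/M/I on L1; bus (none); mem=62
  op19 P0: load  L3 → S/O/I on L3; bus BusRd; mem=21
  op20 P2: load  L1 → I/O/S on L1; bus BusRd; mem=62
  op21 P1: load  L0 → I/S/O on L0; bus (none); mem=50
  op22 P1: store L3 := 51 → I/M/I on L3; bus BusUpgr; mem=21
  op23 P0: store L3 := 50 → M/I/I on L3; bus BusRdX Flush; mem=51

invalidations = 3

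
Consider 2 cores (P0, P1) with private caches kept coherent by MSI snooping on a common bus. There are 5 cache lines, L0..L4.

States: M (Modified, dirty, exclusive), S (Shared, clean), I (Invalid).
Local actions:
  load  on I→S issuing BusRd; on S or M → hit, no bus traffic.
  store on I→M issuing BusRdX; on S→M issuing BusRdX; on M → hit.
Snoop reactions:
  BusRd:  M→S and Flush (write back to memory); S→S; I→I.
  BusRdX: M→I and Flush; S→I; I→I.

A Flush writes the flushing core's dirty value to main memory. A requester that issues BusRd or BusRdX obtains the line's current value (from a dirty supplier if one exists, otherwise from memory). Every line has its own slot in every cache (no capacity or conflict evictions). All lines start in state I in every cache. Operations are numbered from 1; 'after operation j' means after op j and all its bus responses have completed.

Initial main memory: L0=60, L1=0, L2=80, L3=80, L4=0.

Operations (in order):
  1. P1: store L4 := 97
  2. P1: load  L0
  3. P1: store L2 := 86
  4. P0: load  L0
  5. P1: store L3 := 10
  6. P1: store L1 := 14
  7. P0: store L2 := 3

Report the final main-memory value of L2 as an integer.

step 1: P1: store L4 := 97  ⟶  IM  (L4)  txn=BusRdX  M[L4]=0
step 2: P1: load  L0  ⟶  IS  (L0)  txn=BusRd  M[L0]=60
step 3: P1: store L2 := 86  ⟶  IM  (L2)  txn=BusRdX  M[L2]=80
step 4: P0: load  L0  ⟶  SS  (L0)  txn=BusRd  M[L0]=60
step 5: P1: store L3 := 10  ⟶  IM  (L3)  txn=BusRdX  M[L3]=80
step 6: P1: store L1 := 14  ⟶  IM  (L1)  txn=BusRdX  M[L1]=0
step 7: P0: store L2 := 3  ⟶  MI  (L2)  txn=BusRdX+Flush  M[L2]=86

memory[L2] = 86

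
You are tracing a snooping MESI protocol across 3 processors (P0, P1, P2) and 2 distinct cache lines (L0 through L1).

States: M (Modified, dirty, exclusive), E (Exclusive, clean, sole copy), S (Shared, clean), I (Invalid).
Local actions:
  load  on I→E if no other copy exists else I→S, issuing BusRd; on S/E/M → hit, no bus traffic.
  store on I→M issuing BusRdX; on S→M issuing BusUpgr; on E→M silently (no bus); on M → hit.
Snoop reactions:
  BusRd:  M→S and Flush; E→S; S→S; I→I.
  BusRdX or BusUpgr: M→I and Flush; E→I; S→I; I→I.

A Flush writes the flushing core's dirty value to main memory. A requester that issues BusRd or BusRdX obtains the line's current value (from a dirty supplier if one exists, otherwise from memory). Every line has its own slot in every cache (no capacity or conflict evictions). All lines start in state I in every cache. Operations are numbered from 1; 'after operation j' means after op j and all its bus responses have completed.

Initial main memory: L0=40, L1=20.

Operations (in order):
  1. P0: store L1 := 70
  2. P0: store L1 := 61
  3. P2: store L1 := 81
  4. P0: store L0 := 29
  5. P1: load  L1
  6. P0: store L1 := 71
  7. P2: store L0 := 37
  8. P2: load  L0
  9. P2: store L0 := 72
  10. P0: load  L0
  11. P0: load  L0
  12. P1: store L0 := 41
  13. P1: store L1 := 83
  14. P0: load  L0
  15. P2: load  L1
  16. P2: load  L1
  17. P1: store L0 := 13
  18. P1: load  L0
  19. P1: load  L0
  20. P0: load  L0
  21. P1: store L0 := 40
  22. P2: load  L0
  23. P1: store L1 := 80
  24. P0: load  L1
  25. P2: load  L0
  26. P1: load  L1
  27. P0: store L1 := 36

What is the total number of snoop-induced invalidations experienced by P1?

invalidations = 2

[1] P0: store L1 := 70 | P0:M(70), P1:I, P2:I | bus: BusRdX
[2] P0: store L1 := 61 | P0:M(61), P1:I, P2:I | bus: none
[3] P2: store L1 := 81 | P0:I, P1:I, P2:M(81) | bus: BusRdX,Flush
[4] P0: store L0 := 29 | P0:M(29), P1:I, P2:I | bus: BusRdX
[5] P1: load  L1 | P0:I, P1:S(81), P2:S(81) | bus: BusRd,Flush
[6] P0: store L1 := 71 | P0:M(71), P1:I, P2:I | bus: BusRdX
[7] P2: store L0 := 37 | P0:I, P1:I, P2:M(37) | bus: BusRdX,Flush
[8] P2: load  L0 | P0:I, P1:I, P2:M(37) | bus: none
[9] P2: store L0 := 72 | P0:I, P1:I, P2:M(72) | bus: none
[10] P0: load  L0 | P0:S(72), P1:I, P2:S(72) | bus: BusRd,Flush
[11] P0: load  L0 | P0:S(72), P1:I, P2:S(72) | bus: none
[12] P1: store L0 := 41 | P0:I, P1:M(41), P2:I | bus: BusRdX
[13] P1: store L1 := 83 | P0:I, P1:M(83), P2:I | bus: BusRdX,Flush
[14] P0: load  L0 | P0:S(41), P1:S(41), P2:I | bus: BusRd,Flush
[15] P2: load  L1 | P0:I, P1:S(83), P2:S(83) | bus: BusRd,Flush
[16] P2: load  L1 | P0:I, P1:S(83), P2:S(83) | bus: none
[17] P1: store L0 := 13 | P0:I, P1:M(13), P2:I | bus: BusUpgr
[18] P1: load  L0 | P0:I, P1:M(13), P2:I | bus: none
[19] P1: load  L0 | P0:I, P1:M(13), P2:I | bus: none
[20] P0: load  L0 | P0:S(13), P1:S(13), P2:I | bus: BusRd,Flush
[21] P1: store L0 := 40 | P0:I, P1:M(40), P2:I | bus: BusUpgr
[22] P2: load  L0 | P0:I, P1:S(40), P2:S(40) | bus: BusRd,Flush
[23] P1: store L1 := 80 | P0:I, P1:M(80), P2:I | bus: BusUpgr
[24] P0: load  L1 | P0:S(80), P1:S(80), P2:I | bus: BusRd,Flush
[25] P2: load  L0 | P0:I, P1:S(40), P2:S(40) | bus: none
[26] P1: load  L1 | P0:S(80), P1:S(80), P2:I | bus: none
[27] P0: store L1 := 36 | P0:M(36), P1:I, P2:I | bus: BusUpgr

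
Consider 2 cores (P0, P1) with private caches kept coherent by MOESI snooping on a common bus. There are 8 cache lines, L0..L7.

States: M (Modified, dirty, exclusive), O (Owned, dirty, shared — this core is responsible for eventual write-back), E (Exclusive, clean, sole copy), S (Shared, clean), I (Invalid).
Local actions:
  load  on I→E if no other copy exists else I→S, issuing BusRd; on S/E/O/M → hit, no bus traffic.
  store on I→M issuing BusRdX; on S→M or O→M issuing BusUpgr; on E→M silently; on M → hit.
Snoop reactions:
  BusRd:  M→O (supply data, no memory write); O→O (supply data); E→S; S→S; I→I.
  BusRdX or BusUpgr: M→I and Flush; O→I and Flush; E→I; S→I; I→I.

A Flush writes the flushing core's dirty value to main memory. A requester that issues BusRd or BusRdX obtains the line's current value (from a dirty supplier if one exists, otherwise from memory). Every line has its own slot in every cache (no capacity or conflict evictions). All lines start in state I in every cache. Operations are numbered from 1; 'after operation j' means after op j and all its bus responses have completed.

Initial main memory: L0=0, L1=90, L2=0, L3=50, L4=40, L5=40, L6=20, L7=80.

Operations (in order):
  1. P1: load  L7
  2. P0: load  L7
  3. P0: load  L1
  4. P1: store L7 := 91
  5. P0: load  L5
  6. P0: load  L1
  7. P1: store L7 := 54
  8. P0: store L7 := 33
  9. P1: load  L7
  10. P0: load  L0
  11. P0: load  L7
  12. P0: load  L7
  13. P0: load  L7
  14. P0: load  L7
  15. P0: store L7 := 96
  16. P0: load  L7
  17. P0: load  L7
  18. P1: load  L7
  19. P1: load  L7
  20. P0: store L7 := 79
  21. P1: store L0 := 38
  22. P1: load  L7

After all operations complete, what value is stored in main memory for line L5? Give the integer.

[1] P1: load  L7 | P0:I, P1:E(80) | bus: BusRd
[2] P0: load  L7 | P0:S(80), P1:S(80) | bus: BusRd
[3] P0: load  L1 | P0:E(90), P1:I | bus: BusRd
[4] P1: store L7 := 91 | P0:I, P1:M(91) | bus: BusUpgr
[5] P0: load  L5 | P0:E(40), P1:I | bus: BusRd
[6] P0: load  L1 | P0:E(90), P1:I | bus: none
[7] P1: store L7 := 54 | P0:I, P1:M(54) | bus: none
[8] P0: store L7 := 33 | P0:M(33), P1:I | bus: BusRdX,Flush
[9] P1: load  L7 | P0:O(33), P1:S(33) | bus: BusRd
[10] P0: load  L0 | P0:E(0), P1:I | bus: BusRd
[11] P0: load  L7 | P0:O(33), P1:S(33) | bus: none
[12] P0: load  L7 | P0:O(33), P1:S(33) | bus: none
[13] P0: load  L7 | P0:O(33), P1:S(33) | bus: none
[14] P0: load  L7 | P0:O(33), P1:S(33) | bus: none
[15] P0: store L7 := 96 | P0:M(96), P1:I | bus: BusUpgr
[16] P0: load  L7 | P0:M(96), P1:I | bus: none
[17] P0: load  L7 | P0:M(96), P1:I | bus: none
[18] P1: load  L7 | P0:O(96), P1:S(96) | bus: BusRd
[19] P1: load  L7 | P0:O(96), P1:S(96) | bus: none
[20] P0: store L7 := 79 | P0:M(79), P1:I | bus: BusUpgr
[21] P1: store L0 := 38 | P0:I, P1:M(38) | bus: BusRdX
[22] P1: load  L7 | P0:O(79), P1:S(79) | bus: BusRd

memory[L5] = 40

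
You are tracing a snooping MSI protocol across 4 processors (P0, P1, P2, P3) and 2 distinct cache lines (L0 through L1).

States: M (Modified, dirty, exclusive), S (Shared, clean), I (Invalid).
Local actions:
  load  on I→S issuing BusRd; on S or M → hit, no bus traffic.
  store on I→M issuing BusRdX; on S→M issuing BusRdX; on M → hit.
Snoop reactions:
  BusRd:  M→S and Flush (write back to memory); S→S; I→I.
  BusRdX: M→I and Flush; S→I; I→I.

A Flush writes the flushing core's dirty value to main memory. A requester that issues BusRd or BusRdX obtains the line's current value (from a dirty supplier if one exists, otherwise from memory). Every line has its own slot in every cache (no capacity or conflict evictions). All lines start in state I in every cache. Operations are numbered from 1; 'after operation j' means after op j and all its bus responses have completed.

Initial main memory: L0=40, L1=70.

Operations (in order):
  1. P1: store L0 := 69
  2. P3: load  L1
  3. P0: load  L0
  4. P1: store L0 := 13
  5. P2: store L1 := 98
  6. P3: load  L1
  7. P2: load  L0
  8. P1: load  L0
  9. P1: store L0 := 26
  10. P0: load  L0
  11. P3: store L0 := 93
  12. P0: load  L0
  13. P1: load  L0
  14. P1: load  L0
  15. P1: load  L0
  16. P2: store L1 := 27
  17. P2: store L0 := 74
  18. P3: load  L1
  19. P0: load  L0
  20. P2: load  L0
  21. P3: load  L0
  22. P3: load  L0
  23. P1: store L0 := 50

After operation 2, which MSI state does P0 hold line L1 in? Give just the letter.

  op1 P1: store L0 := 69 → I/M/I/I on L0; bus BusRdX; mem=40
  op2 P3: load  L1 → I/I/I/S on L1; bus BusRd; mem=70
  op3 P0: load  L0 → S/S/I/I on L0; bus BusRd Flush; mem=69
  op4 P1: store L0 := 13 → I/M/I/I on L0; bus BusRdX; mem=69
  op5 P2: store L1 := 98 → I/I/M/I on L1; bus BusRdX; mem=70
  op6 P3: load  L1 → I/I/S/S on L1; bus BusRd Flush; mem=98
  op7 P2: load  L0 → I/S/S/I on L0; bus BusRd Flush; mem=13
  op8 P1: load  L0 → I/S/S/I on L0; bus (none); mem=13
  op9 P1: store L0 := 26 → I/M/I/I on L0; bus BusRdX; mem=13
  op10 P0: load  L0 → S/S/I/I on L0; bus BusRd Flush; mem=26
  op11 P3: store L0 := 93 → I/I/I/M on L0; bus BusRdX; mem=26
  op12 P0: load  L0 → S/I/I/S on L0; bus BusRd Flush; mem=93
  op13 P1: load  L0 → S/S/I/S on L0; bus BusRd; mem=93
  op14 P1: load  L0 → S/S/I/S on L0; bus (none); mem=93
  op15 P1: load  L0 → S/S/I/S on L0; bus (none); mem=93
  op16 P2: store L1 := 27 → I/I/M/I on L1; bus BusRdX; mem=98
  op17 P2: store L0 := 74 → I/I/M/I on L0; bus BusRdX; mem=93
  op18 P3: load  L1 → I/I/S/S on L1; bus BusRd Flush; mem=27
  op19 P0: load  L0 → S/I/S/I on L0; bus BusRd Flush; mem=74
  op20 P2: load  L0 → S/I/S/I on L0; bus (none); mem=74
  op21 P3: load  L0 → S/I/S/S on L0; bus BusRd; mem=74
  op22 P3: load  L0 → S/I/S/S on L0; bus (none); mem=74
  op23 P1: store L0 := 50 → I/M/I/I on L0; bus BusRdX; mem=74

state = I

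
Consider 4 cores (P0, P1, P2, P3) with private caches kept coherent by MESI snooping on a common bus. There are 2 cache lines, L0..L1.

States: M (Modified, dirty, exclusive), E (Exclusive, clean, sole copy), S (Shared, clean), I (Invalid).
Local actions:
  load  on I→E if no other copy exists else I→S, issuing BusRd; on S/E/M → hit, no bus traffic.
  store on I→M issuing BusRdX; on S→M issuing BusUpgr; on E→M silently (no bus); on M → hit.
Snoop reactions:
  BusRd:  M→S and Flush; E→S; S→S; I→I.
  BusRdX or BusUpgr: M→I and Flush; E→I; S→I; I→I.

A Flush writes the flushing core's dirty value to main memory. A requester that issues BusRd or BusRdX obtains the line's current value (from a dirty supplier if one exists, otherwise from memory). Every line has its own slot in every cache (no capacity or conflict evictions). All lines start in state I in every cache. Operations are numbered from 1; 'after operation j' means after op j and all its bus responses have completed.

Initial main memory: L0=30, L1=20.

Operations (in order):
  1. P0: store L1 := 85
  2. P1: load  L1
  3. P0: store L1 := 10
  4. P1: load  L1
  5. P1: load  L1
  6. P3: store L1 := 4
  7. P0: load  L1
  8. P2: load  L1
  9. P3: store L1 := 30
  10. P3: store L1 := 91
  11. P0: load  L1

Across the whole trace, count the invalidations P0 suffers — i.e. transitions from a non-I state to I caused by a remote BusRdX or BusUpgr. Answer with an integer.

invalidations = 2

[1] P0: store L1 := 85 | P0:M(85), P1:I, P2:I, P3:I | bus: BusRdX
[2] P1: load  L1 | P0:S(85), P1:S(85), P2:I, P3:I | bus: BusRd,Flush
[3] P0: store L1 := 10 | P0:M(10), P1:I, P2:I, P3:I | bus: BusUpgr
[4] P1: load  L1 | P0:S(10), P1:S(10), P2:I, P3:I | bus: BusRd,Flush
[5] P1: load  L1 | P0:S(10), P1:S(10), P2:I, P3:I | bus: none
[6] P3: store L1 := 4 | P0:I, P1:I, P2:I, P3:M(4) | bus: BusRdX
[7] P0: load  L1 | P0:S(4), P1:I, P2:I, P3:S(4) | bus: BusRd,Flush
[8] P2: load  L1 | P0:S(4), P1:I, P2:S(4), P3:S(4) | bus: BusRd
[9] P3: store L1 := 30 | P0:I, P1:I, P2:I, P3:M(30) | bus: BusUpgr
[10] P3: store L1 := 91 | P0:I, P1:I, P2:I, P3:M(91) | bus: none
[11] P0: load  L1 | P0:S(91), P1:I, P2:I, P3:S(91) | bus: BusRd,Flush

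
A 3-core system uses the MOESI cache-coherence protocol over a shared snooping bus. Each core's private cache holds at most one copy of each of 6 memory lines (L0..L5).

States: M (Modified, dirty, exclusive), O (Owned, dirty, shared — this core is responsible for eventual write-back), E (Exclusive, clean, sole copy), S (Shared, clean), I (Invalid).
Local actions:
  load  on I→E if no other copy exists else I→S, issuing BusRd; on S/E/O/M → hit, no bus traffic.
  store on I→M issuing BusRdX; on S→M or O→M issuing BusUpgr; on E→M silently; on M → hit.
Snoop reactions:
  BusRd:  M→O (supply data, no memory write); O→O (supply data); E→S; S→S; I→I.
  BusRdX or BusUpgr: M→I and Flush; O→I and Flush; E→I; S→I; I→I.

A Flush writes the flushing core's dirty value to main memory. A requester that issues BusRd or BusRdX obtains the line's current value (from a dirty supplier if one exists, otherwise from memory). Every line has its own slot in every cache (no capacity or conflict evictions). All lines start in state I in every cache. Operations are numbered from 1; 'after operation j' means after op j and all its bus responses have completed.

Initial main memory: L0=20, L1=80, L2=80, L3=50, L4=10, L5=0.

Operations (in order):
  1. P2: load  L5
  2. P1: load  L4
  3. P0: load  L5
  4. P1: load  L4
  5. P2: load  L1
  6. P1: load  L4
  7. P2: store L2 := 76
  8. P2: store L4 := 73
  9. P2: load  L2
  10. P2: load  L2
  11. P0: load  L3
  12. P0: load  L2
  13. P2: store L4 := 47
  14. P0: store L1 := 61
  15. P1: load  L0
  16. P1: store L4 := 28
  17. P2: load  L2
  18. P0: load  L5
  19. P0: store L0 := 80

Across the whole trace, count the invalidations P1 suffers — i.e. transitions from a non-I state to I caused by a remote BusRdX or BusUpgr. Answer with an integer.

[1] P2: load  L5 | P0:I, P1:I, P2:E(0) | bus: BusRd
[2] P1: load  L4 | P0:I, P1:E(10), P2:I | bus: BusRd
[3] P0: load  L5 | P0:S(0), P1:I, P2:S(0) | bus: BusRd
[4] P1: load  L4 | P0:I, P1:E(10), P2:I | bus: none
[5] P2: load  L1 | P0:I, P1:I, P2:E(80) | bus: BusRd
[6] P1: load  L4 | P0:I, P1:E(10), P2:I | bus: none
[7] P2: store L2 := 76 | P0:I, P1:I, P2:M(76) | bus: BusRdX
[8] P2: store L4 := 73 | P0:I, P1:I, P2:M(73) | bus: BusRdX
[9] P2: load  L2 | P0:I, P1:I, P2:M(76) | bus: none
[10] P2: load  L2 | P0:I, P1:I, P2:M(76) | bus: none
[11] P0: load  L3 | P0:E(50), P1:I, P2:I | bus: BusRd
[12] P0: load  L2 | P0:S(76), P1:I, P2:O(76) | bus: BusRd
[13] P2: store L4 := 47 | P0:I, P1:I, P2:M(47) | bus: none
[14] P0: store L1 := 61 | P0:M(61), P1:I, P2:I | bus: BusRdX
[15] P1: load  L0 | P0:I, P1:E(20), P2:I | bus: BusRd
[16] P1: store L4 := 28 | P0:I, P1:M(28), P2:I | bus: BusRdX,Flush
[17] P2: load  L2 | P0:S(76), P1:I, P2:O(76) | bus: none
[18] P0: load  L5 | P0:S(0), P1:I, P2:S(0) | bus: none
[19] P0: store L0 := 80 | P0:M(80), P1:I, P2:I | bus: BusRdX

invalidations = 2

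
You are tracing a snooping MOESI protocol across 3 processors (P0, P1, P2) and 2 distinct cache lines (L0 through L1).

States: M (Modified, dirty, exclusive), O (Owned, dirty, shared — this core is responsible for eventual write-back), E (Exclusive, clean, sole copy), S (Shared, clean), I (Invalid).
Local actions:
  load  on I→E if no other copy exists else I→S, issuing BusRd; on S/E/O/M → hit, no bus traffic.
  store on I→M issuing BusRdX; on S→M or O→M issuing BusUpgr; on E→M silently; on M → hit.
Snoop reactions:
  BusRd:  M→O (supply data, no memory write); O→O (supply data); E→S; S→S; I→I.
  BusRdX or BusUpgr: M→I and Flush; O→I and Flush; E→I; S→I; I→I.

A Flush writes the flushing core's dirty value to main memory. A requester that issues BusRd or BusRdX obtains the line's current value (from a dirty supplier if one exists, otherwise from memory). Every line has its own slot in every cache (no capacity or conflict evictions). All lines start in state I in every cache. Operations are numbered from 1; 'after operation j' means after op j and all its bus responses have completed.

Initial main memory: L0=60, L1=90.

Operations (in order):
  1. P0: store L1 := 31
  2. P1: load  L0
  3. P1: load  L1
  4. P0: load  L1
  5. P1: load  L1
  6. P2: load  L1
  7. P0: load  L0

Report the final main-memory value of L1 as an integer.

memory[L1] = 90

[1] P0: store L1 := 31 | P0:M(31), P1:I, P2:I | bus: BusRdX
[2] P1: load  L0 | P0:I, P1:E(60), P2:I | bus: BusRd
[3] P1: load  L1 | P0:O(31), P1:S(31), P2:I | bus: BusRd
[4] P0: load  L1 | P0:O(31), P1:S(31), P2:I | bus: none
[5] P1: load  L1 | P0:O(31), P1:S(31), P2:I | bus: none
[6] P2: load  L1 | P0:O(31), P1:S(31), P2:S(31) | bus: BusRd
[7] P0: load  L0 | P0:S(60), P1:S(60), P2:I | bus: BusRd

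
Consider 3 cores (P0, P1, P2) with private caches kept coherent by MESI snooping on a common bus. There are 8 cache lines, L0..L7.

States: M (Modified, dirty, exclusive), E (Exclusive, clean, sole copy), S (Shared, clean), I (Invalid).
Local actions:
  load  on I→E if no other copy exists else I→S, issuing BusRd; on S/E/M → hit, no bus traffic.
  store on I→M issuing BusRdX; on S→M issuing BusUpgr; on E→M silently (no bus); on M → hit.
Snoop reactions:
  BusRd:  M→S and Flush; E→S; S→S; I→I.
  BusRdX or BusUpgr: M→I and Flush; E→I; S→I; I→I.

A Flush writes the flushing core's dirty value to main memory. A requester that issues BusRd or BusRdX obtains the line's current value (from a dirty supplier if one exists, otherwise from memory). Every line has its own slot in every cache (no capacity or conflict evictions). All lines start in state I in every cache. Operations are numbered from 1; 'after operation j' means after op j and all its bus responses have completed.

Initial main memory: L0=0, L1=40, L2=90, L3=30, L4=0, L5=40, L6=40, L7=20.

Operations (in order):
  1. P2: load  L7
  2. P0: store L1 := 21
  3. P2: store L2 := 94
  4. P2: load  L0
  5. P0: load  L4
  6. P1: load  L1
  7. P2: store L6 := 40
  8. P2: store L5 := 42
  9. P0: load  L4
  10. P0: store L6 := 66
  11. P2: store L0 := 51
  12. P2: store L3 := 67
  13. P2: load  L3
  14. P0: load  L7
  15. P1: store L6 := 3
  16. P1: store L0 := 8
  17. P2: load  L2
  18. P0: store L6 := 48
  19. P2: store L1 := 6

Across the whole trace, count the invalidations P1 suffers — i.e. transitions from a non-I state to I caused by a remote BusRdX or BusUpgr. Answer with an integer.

  op1 P2: load  L7 → I/I/E on L7; bus BusRd; mem=20
  op2 P0: store L1 := 21 → M/I/I on L1; bus BusRdX; mem=40
  op3 P2: store L2 := 94 → I/I/M on L2; bus BusRdX; mem=90
  op4 P2: load  L0 → I/I/E on L0; bus BusRd; mem=0
  op5 P0: load  L4 → E/I/I on L4; bus BusRd; mem=0
  op6 P1: load  L1 → S/S/I on L1; bus BusRd Flush; mem=21
  op7 P2: store L6 := 40 → I/I/M on L6; bus BusRdX; mem=40
  op8 P2: store L5 := 42 → I/I/M on L5; bus BusRdX; mem=40
  op9 P0: load  L4 → E/I/I on L4; bus (none); mem=0
  op10 P0: store L6 := 66 → M/I/I on L6; bus BusRdX Flush; mem=40
  op11 P2: store L0 := 51 → I/I/M on L0; bus (none); mem=0
  op12 P2: store L3 := 67 → I/I/M on L3; bus BusRdX; mem=30
  op13 P2: load  L3 → I/I/M on L3; bus (none); mem=30
  op14 P0: load  L7 → S/I/S on L7; bus BusRd; mem=20
  op15 P1: store L6 := 3 → I/M/I on L6; bus BusRdX Flush; mem=66
  op16 P1: store L0 := 8 → I/M/I on L0; bus BusRdX Flush; mem=51
  op17 P2: load  L2 → I/I/M on L2; bus (none); mem=90
  op18 P0: store L6 := 48 → M/I/I on L6; bus BusRdX Flush; mem=3
  op19 P2: store L1 := 6 → I/I/M on L1; bus BusRdX; mem=21

invalidations = 2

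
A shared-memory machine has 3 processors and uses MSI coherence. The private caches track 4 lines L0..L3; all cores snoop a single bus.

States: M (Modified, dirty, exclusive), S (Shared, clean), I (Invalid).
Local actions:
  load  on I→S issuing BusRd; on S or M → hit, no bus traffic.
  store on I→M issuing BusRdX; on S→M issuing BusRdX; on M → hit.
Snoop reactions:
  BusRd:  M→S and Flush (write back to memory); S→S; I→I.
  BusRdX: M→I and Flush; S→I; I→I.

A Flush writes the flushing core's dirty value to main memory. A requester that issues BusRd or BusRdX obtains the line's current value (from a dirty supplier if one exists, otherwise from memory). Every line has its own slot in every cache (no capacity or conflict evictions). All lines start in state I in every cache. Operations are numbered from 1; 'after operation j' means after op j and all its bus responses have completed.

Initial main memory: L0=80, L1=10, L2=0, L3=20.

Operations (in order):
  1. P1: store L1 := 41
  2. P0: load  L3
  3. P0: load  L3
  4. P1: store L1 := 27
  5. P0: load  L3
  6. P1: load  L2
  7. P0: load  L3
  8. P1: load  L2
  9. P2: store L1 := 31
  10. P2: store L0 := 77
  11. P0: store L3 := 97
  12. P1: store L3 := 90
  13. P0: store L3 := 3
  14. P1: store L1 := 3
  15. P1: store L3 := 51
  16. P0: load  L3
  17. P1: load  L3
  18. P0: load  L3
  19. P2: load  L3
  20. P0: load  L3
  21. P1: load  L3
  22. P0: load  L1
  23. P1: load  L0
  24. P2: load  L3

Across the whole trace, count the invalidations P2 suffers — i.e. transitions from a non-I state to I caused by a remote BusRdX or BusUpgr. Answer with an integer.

[1] P1: store L1 := 41 | P0:I, P1:M(41), P2:I | bus: BusRdX
[2] P0: load  L3 | P0:S(20), P1:I, P2:I | bus: BusRd
[3] P0: load  L3 | P0:S(20), P1:I, P2:I | bus: none
[4] P1: store L1 := 27 | P0:I, P1:M(27), P2:I | bus: none
[5] P0: load  L3 | P0:S(20), P1:I, P2:I | bus: none
[6] P1: load  L2 | P0:I, P1:S(0), P2:I | bus: BusRd
[7] P0: load  L3 | P0:S(20), P1:I, P2:I | bus: none
[8] P1: load  L2 | P0:I, P1:S(0), P2:I | bus: none
[9] P2: store L1 := 31 | P0:I, P1:I, P2:M(31) | bus: BusRdX,Flush
[10] P2: store L0 := 77 | P0:I, P1:I, P2:M(77) | bus: BusRdX
[11] P0: store L3 := 97 | P0:M(97), P1:I, P2:I | bus: BusRdX
[12] P1: store L3 := 90 | P0:I, P1:M(90), P2:I | bus: BusRdX,Flush
[13] P0: store L3 := 3 | P0:M(3), P1:I, P2:I | bus: BusRdX,Flush
[14] P1: store L1 := 3 | P0:I, P1:M(3), P2:I | bus: BusRdX,Flush
[15] P1: store L3 := 51 | P0:I, P1:M(51), P2:I | bus: BusRdX,Flush
[16] P0: load  L3 | P0:S(51), P1:S(51), P2:I | bus: BusRd,Flush
[17] P1: load  L3 | P0:S(51), P1:S(51), P2:I | bus: none
[18] P0: load  L3 | P0:S(51), P1:S(51), P2:I | bus: none
[19] P2: load  L3 | P0:S(51), P1:S(51), P2:S(51) | bus: BusRd
[20] P0: load  L3 | P0:S(51), P1:S(51), P2:S(51) | bus: none
[21] P1: load  L3 | P0:S(51), P1:S(51), P2:S(51) | bus: none
[22] P0: load  L1 | P0:S(3), P1:S(3), P2:I | bus: BusRd,Flush
[23] P1: load  L0 | P0:I, P1:S(77), P2:S(77) | bus: BusRd,Flush
[24] P2: load  L3 | P0:S(51), P1:S(51), P2:S(51) | bus: none

invalidations = 1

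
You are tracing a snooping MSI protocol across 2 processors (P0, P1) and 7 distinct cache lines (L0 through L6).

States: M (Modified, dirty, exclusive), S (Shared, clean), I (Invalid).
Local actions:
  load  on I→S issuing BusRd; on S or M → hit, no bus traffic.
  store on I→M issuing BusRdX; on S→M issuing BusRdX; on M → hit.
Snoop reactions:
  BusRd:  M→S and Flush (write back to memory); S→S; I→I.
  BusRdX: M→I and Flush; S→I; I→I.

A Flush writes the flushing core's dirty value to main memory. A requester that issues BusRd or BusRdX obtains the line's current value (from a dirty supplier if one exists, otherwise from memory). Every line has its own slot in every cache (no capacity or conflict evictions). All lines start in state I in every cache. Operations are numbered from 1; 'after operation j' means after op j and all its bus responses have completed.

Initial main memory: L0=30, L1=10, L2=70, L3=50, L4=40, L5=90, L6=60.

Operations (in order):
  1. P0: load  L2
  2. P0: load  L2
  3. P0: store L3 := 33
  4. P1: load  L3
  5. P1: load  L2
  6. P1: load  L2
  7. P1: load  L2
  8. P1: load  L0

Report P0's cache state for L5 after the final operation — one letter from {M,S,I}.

1. P0: load  L2  bus=[BusRd]  L2: P0=S P1=I  mem[L2]=70
2. P0: load  L2  bus=[-]  L2: P0=S P1=I  mem[L2]=70
3. P0: store L3 := 33  bus=[BusRdX]  L3: P0=M P1=I  mem[L3]=50
4. P1: load  L3  bus=[BusRd,Flush]  L3: P0=S P1=S  mem[L3]=33
5. P1: load  L2  bus=[BusRd]  L2: P0=S P1=S  mem[L2]=70
6. P1: load  L2  bus=[-]  L2: P0=S P1=S  mem[L2]=70
7. P1: load  L2  bus=[-]  L2: P0=S P1=S  mem[L2]=70
8. P1: load  L0  bus=[BusRd]  L0: P0=I P1=S  mem[L0]=30

state = I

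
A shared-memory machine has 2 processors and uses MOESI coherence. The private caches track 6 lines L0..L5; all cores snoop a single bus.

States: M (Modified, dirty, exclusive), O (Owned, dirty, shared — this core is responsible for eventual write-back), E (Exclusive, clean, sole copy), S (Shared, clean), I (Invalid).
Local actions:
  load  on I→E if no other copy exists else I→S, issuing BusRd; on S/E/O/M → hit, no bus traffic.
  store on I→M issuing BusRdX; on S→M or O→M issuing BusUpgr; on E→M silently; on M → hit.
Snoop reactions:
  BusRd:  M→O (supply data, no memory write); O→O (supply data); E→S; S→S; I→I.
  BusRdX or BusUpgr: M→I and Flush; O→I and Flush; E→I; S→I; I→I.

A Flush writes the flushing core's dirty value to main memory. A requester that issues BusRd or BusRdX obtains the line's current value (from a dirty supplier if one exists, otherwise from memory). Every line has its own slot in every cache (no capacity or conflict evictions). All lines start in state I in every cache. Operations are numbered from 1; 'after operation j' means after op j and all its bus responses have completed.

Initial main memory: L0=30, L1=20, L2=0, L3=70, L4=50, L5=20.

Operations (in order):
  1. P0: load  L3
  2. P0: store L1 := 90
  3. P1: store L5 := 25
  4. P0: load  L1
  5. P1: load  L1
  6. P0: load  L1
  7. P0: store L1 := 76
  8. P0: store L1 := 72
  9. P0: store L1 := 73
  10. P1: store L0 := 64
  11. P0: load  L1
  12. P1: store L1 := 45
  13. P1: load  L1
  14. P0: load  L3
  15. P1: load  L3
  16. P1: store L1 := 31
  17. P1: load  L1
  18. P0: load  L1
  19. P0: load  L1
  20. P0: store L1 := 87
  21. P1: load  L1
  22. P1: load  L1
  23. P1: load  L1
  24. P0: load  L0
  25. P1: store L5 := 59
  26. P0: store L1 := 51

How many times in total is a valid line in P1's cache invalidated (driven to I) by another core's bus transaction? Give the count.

invalidations = 3

  op1 P0: load  L3 → E/I on L3; bus BusRd; mem=70
  op2 P0: store L1 := 90 → M/I on L1; bus BusRdX; mem=20
  op3 P1: store L5 := 25 → I/M on L5; bus BusRdX; mem=20
  op4 P0: load  L1 → M/I on L1; bus (none); mem=20
  op5 P1: load  L1 → O/S on L1; bus BusRd; mem=20
  op6 P0: load  L1 → O/S on L1; bus (none); mem=20
  op7 P0: store L1 := 76 → M/I on L1; bus BusUpgr; mem=20
  op8 P0: store L1 := 72 → M/I on L1; bus (none); mem=20
  op9 P0: store L1 := 73 → M/I on L1; bus (none); mem=20
  op10 P1: store L0 := 64 → I/M on L0; bus BusRdX; mem=30
  op11 P0: load  L1 → M/I on L1; bus (none); mem=20
  op12 P1: store L1 := 45 → I/M on L1; bus BusRdX Flush; mem=73
  op13 P1: load  L1 → I/M on L1; bus (none); mem=73
  op14 P0: load  L3 → E/I on L3; bus (none); mem=70
  op15 P1: load  L3 → S/S on L3; bus BusRd; mem=70
  op16 P1: store L1 := 31 → I/M on L1; bus (none); mem=73
  op17 P1: load  L1 → I/M on L1; bus (none); mem=73
  op18 P0: load  L1 → S/O on L1; bus BusRd; mem=73
  op19 P0: load  L1 → S/O on L1; bus (none); mem=73
  op20 P0: store L1 := 87 → M/I on L1; bus BusUpgr Flush; mem=31
  op21 P1: load  L1 → O/S on L1; bus BusRd; mem=31
  op22 P1: load  L1 → O/S on L1; bus (none); mem=31
  op23 P1: load  L1 → O/S on L1; bus (none); mem=31
  op24 P0: load  L0 → S/O on L0; bus BusRd; mem=30
  op25 P1: store L5 := 59 → I/M on L5; bus (none); mem=20
  op26 P0: store L1 := 51 → M/I on L1; bus BusUpgr; mem=31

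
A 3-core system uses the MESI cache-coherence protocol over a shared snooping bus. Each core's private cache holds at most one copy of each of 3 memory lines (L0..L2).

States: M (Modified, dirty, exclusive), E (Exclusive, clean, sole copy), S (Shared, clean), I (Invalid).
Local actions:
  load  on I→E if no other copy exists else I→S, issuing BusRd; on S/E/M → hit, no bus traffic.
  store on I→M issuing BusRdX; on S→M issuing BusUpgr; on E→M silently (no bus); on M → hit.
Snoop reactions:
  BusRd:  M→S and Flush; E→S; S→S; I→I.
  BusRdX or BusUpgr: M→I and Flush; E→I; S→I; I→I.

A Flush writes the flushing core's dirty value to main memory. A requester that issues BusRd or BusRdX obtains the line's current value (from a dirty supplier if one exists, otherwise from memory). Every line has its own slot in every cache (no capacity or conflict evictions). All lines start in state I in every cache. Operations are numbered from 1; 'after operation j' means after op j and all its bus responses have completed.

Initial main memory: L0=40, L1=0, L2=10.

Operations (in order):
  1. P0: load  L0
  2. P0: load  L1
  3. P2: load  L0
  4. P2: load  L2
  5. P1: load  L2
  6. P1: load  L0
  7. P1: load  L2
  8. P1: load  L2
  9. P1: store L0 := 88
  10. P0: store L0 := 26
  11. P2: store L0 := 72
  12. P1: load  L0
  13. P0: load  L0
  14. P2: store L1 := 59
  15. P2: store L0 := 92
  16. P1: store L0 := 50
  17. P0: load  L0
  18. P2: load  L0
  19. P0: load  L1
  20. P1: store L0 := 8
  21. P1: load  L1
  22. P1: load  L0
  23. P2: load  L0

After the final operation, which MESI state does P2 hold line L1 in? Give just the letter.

  op1 P0: load  L0 → E/I/I on L0; bus BusRd; mem=40
  op2 P0: load  L1 → E/I/I on L1; bus BusRd; mem=0
  op3 P2: load  L0 → S/I/S on L0; bus BusRd; mem=40
  op4 P2: load  L2 → I/I/E on L2; bus BusRd; mem=10
  op5 P1: load  L2 → I/S/S on L2; bus BusRd; mem=10
  op6 P1: load  L0 → S/S/S on L0; bus BusRd; mem=40
  op7 P1: load  L2 → I/S/S on L2; bus (none); mem=10
  op8 P1: load  L2 → I/S/S on L2; bus (none); mem=10
  op9 P1: store L0 := 88 → I/M/I on L0; bus BusUpgr; mem=40
  op10 P0: store L0 := 26 → M/I/I on L0; bus BusRdX Flush; mem=88
  op11 P2: store L0 := 72 → I/I/M on L0; bus BusRdX Flush; mem=26
  op12 P1: load  L0 → I/S/S on L0; bus BusRd Flush; mem=72
  op13 P0: load  L0 → S/S/S on L0; bus BusRd; mem=72
  op14 P2: store L1 := 59 → I/I/M on L1; bus BusRdX; mem=0
  op15 P2: store L0 := 92 → I/I/M on L0; bus BusUpgr; mem=72
  op16 P1: store L0 := 50 → I/M/I on L0; bus BusRdX Flush; mem=92
  op17 P0: load  L0 → S/S/I on L0; bus BusRd Flush; mem=50
  op18 P2: load  L0 → S/S/S on L0; bus BusRd; mem=50
  op19 P0: load  L1 → S/I/S on L1; bus BusRd Flush; mem=59
  op20 P1: store L0 := 8 → I/M/I on L0; bus BusUpgr; mem=50
  op21 P1: load  L1 → S/S/S on L1; bus BusRd; mem=59
  op22 P1: load  L0 → I/M/I on L0; bus (none); mem=50
  op23 P2: load  L0 → I/S/S on L0; bus BusRd Flush; mem=8

state = S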